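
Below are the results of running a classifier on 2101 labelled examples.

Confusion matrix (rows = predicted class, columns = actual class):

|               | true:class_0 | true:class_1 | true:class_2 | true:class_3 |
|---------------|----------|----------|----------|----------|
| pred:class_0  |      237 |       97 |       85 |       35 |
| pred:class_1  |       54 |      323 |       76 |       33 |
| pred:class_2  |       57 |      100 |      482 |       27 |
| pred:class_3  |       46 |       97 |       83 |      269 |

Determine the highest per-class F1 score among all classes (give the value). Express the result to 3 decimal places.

Per-class F1 score (2·TP/(2·TP+FP+FN)):
  class_0: TP=237, FP=97+85+35=217, FN=54+57+46=157 → 474/848 = 0.5590
  class_1: TP=323, FP=54+76+33=163, FN=97+100+97=294 → 646/1103 = 0.5857
  class_2: TP=482, FP=57+100+27=184, FN=85+76+83=244 → 964/1392 = 0.6925
  class_3: TP=269, FP=46+97+83=226, FN=35+33+27=95 → 538/859 = 0.6263
Highest is class 'class_2' with F1 score = 0.693.

0.693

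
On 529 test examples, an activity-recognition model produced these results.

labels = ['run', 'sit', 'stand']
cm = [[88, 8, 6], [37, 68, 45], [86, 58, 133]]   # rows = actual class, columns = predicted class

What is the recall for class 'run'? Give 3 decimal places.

One-vs-rest for 'run': TP = diagonal; FP = other classes predicted 'run'; FN = 'run' predicted as other.
recall = TP/(TP+FN).
run: TP=88, FN=8+6=14 → 88/102 = 0.8627

0.863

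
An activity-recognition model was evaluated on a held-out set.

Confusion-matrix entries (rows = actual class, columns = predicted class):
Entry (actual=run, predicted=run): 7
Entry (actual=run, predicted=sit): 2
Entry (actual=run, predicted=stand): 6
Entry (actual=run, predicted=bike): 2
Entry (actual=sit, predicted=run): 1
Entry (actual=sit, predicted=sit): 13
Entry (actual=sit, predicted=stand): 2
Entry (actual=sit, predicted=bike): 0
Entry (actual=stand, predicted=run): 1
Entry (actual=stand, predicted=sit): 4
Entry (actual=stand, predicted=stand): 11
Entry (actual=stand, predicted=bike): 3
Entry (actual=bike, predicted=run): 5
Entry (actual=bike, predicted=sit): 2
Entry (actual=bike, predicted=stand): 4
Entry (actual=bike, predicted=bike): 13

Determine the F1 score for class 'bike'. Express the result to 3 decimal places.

0.619

Treat 'bike' as positive and all other classes as negative.
F1 score = 2·TP/(2·TP+FP+FN).
bike: TP=13, FP=2+0+3=5, FN=5+2+4=11 → 26/42 = 0.6190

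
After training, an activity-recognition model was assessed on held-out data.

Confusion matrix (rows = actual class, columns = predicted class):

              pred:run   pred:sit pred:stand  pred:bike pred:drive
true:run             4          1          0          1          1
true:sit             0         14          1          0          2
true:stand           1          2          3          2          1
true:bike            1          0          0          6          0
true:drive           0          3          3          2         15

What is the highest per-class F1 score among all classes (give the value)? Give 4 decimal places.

0.7568

Per-class F1 score (2·TP/(2·TP+FP+FN)):
  run: TP=4, FP=0+1+1+0=2, FN=1+0+1+1=3 → 8/13 = 0.61538
  sit: TP=14, FP=1+2+0+3=6, FN=0+1+0+2=3 → 28/37 = 0.75676
  stand: TP=3, FP=0+1+0+3=4, FN=1+2+2+1=6 → 6/16 = 0.37500
  bike: TP=6, FP=1+0+2+2=5, FN=1+0+0+0=1 → 12/18 = 0.66667
  drive: TP=15, FP=1+2+1+0=4, FN=0+3+3+2=8 → 30/42 = 0.71429
Highest is class 'sit' with F1 score = 0.7568.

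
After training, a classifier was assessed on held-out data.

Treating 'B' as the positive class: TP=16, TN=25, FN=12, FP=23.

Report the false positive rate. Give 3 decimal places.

FPR = FP/(FP+TN) = 23/(23+25) = 0.479

0.479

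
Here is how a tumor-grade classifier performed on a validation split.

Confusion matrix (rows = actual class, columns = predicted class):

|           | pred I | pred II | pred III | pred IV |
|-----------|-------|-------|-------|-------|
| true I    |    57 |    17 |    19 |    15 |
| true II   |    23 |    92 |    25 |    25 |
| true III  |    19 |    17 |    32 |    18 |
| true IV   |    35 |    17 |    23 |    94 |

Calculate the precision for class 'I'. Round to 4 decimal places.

Treat 'I' as positive and all other classes as negative.
precision = TP/(TP+FP).
I: TP=57, FP=23+19+35=77 → 57/134 = 0.42537

0.4254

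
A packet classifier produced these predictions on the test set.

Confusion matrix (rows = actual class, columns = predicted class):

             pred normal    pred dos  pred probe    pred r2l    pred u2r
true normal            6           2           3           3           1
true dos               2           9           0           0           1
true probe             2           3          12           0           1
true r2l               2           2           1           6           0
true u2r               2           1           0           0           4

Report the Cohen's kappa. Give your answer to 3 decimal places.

0.475

Observed agreement pₒ = trace/N = 37/63 = 0.5873
Expected agreement pₑ = Σ (rowᵢ·colᵢ)/N² = (15·14 + 12·17 + 18·16 + 11·9 + 7·7)/63² = 0.2142
κ = (pₒ − pₑ)/(1 − pₑ) = (0.5873 − 0.2142)/(1 − 0.2142) = 0.475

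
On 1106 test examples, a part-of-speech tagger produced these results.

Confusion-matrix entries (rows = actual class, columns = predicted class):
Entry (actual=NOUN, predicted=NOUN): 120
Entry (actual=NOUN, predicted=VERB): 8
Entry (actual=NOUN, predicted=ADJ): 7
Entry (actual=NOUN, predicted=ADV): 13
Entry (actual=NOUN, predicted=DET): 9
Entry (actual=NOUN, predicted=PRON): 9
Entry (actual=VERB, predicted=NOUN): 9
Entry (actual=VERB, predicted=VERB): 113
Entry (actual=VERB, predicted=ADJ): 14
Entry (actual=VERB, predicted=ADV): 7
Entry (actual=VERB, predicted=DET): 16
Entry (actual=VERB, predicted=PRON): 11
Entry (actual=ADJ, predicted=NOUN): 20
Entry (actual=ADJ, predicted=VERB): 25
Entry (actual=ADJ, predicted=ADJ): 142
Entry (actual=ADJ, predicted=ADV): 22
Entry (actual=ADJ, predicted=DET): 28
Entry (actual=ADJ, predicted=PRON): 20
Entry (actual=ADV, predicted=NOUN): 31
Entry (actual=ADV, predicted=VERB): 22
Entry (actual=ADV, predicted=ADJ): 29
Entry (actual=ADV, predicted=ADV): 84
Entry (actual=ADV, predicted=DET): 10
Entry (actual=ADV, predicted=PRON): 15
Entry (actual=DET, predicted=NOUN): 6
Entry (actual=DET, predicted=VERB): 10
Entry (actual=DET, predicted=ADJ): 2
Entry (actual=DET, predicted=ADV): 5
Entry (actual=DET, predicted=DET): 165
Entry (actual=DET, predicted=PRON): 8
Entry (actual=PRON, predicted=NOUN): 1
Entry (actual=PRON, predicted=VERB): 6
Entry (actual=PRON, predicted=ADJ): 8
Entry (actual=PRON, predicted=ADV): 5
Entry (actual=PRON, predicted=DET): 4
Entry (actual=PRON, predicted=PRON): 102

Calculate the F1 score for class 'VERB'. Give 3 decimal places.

One-vs-rest for 'VERB': TP = diagonal; FP = other classes predicted 'VERB'; FN = 'VERB' predicted as other.
F1 score = 2·TP/(2·TP+FP+FN).
VERB: TP=113, FP=8+25+22+10+6=71, FN=9+14+7+16+11=57 → 226/354 = 0.6384

0.638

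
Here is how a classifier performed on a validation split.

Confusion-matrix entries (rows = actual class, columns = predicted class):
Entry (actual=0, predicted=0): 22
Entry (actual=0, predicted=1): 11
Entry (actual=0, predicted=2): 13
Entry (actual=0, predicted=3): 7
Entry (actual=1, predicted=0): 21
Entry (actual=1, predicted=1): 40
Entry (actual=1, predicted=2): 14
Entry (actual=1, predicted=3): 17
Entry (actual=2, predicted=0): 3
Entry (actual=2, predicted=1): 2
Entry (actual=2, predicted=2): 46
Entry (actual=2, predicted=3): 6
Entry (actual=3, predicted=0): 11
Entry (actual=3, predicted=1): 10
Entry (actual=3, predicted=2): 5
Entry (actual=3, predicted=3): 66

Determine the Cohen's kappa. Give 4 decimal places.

0.4517

Observed agreement pₒ = trace/N = 174/294 = 0.59184
Expected agreement pₑ = Σ (rowᵢ·colᵢ)/N² = (53·57 + 92·63 + 57·78 + 92·96)/294² = 0.25562
κ = (pₒ − pₑ)/(1 − pₑ) = (0.59184 − 0.25562)/(1 − 0.25562) = 0.4517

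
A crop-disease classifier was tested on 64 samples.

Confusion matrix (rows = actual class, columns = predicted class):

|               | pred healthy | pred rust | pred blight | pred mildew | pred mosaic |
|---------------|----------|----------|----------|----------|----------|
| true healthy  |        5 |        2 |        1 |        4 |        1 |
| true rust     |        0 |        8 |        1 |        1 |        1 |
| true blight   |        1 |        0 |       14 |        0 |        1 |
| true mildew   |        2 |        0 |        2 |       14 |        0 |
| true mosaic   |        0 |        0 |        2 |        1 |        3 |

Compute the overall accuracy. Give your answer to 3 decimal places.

0.688

Accuracy = trace / total = (5+8+14+14+3=44) / 64 = 44/64 = 0.688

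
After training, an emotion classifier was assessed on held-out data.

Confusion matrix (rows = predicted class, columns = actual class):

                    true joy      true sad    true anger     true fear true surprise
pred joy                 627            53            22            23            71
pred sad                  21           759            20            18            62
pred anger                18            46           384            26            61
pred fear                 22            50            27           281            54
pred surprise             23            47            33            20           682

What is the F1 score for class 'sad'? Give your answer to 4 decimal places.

Treat 'sad' as positive and all other classes as negative.
F1 score = 2·TP/(2·TP+FP+FN).
sad: TP=759, FP=21+20+18+62=121, FN=53+46+50+47=196 → 1518/1835 = 0.82725

0.8272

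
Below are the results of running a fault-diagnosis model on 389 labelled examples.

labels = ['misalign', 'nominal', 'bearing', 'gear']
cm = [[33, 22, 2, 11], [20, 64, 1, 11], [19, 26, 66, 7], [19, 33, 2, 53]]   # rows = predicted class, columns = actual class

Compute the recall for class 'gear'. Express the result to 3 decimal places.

0.646

recall = TP/(TP+FN).
gear: TP=53, FN=11+11+7=29 → 53/82 = 0.6463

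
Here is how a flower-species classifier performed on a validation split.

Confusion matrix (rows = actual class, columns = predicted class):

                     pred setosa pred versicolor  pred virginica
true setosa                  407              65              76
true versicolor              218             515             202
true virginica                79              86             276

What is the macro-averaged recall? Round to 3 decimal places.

Per-class recall (TP/(TP+FN)):
  setosa: TP=407, FN=65+76=141 → 407/548 = 0.7427
  versicolor: TP=515, FN=218+202=420 → 515/935 = 0.5508
  virginica: TP=276, FN=79+86=165 → 276/441 = 0.6259
Macro-recall = mean = (0.7427 + 0.5508 + 0.6259) / 3 = 0.640

0.640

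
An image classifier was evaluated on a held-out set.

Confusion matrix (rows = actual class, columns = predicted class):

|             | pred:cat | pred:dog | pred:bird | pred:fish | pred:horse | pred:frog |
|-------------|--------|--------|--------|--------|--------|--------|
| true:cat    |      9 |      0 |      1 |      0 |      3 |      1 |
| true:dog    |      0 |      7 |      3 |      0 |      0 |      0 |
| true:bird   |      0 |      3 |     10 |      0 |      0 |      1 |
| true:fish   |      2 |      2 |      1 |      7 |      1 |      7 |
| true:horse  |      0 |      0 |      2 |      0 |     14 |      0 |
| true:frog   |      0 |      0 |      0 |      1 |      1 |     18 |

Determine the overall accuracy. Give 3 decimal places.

Accuracy = trace / total = (9+7+10+7+14+18=65) / 94 = 65/94 = 0.691

0.691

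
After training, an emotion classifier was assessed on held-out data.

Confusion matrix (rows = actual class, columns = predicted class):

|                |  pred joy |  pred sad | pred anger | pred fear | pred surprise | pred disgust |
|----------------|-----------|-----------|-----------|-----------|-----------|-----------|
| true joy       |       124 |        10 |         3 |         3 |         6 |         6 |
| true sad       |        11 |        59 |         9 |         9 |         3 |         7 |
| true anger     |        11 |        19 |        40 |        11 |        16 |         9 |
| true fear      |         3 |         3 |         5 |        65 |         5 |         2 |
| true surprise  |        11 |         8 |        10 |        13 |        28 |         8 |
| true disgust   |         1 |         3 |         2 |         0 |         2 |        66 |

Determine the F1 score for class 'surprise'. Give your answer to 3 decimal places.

0.406

Treat 'surprise' as positive and all other classes as negative.
F1 score = 2·TP/(2·TP+FP+FN).
surprise: TP=28, FP=6+3+16+5+2=32, FN=11+8+10+13+8=50 → 56/138 = 0.4058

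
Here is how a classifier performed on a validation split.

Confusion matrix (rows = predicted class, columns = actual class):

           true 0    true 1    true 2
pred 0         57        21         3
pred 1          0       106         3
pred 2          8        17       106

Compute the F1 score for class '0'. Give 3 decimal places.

One-vs-rest for '0': TP = diagonal; FP = other classes predicted '0'; FN = '0' predicted as other.
F1 score = 2·TP/(2·TP+FP+FN).
0: TP=57, FP=21+3=24, FN=0+8=8 → 114/146 = 0.7808

0.781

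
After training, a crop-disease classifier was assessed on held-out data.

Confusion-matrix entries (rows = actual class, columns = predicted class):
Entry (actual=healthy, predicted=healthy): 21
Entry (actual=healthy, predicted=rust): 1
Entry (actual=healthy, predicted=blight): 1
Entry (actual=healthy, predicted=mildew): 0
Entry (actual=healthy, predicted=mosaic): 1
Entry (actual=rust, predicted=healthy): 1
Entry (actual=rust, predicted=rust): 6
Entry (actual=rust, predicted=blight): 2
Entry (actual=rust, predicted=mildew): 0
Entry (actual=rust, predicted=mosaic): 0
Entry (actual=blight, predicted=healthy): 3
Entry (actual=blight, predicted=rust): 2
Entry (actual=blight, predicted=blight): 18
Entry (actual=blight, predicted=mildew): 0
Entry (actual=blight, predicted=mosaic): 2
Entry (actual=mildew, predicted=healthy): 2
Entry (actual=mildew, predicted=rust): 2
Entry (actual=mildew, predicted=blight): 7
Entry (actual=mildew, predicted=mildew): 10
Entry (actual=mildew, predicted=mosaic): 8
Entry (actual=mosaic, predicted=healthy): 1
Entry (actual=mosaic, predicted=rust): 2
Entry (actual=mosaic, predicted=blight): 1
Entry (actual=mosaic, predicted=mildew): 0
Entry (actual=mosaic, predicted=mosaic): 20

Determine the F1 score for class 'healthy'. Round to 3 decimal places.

0.808

Treat 'healthy' as positive and all other classes as negative.
F1 score = 2·TP/(2·TP+FP+FN).
healthy: TP=21, FP=1+3+2+1=7, FN=1+1+0+1=3 → 42/52 = 0.8077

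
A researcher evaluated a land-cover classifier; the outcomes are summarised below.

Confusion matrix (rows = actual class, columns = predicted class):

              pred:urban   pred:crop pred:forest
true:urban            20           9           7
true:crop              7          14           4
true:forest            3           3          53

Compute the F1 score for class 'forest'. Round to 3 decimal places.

0.862

Take TP from the diagonal, FP from the rest of the 'forest' prediction marginal, FN from the rest of the 'forest' actual marginal.
F1 score = 2·TP/(2·TP+FP+FN).
forest: TP=53, FP=7+4=11, FN=3+3=6 → 106/123 = 0.8618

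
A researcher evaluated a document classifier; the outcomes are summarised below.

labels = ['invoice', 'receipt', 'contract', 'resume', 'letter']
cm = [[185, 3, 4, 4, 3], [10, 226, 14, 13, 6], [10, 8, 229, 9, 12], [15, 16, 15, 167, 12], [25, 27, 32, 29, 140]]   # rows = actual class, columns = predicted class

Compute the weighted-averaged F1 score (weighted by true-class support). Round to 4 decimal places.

Per-class F1 score (2·TP/(2·TP+FP+FN)):
  invoice: TP=185, FP=10+10+15+25=60, FN=3+4+4+3=14 → 370/444 = 0.83333
  receipt: TP=226, FP=3+8+16+27=54, FN=10+14+13+6=43 → 452/549 = 0.82332
  contract: TP=229, FP=4+14+15+32=65, FN=10+8+9+12=39 → 458/562 = 0.81495
  resume: TP=167, FP=4+13+9+29=55, FN=15+16+15+12=58 → 334/447 = 0.74720
  letter: TP=140, FP=3+6+12+12=33, FN=25+27+32+29=113 → 280/426 = 0.65728
Weighted-F1 score = Σ (supportᵢ/N)·F1 scoreᵢ with N=1214: (199/1214)·0.83333 + (269/1214)·0.82332 + (268/1214)·0.81495 + (225/1214)·0.74720 + (253/1214)·0.65728 = 0.7744

0.7744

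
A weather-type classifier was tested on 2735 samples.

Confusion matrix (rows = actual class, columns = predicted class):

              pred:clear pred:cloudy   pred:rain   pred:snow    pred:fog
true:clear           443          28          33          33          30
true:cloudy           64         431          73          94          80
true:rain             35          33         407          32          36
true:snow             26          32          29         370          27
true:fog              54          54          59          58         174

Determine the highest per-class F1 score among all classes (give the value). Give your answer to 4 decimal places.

0.7452

Per-class F1 score (2·TP/(2·TP+FP+FN)):
  clear: TP=443, FP=64+35+26+54=179, FN=28+33+33+30=124 → 886/1189 = 0.74516
  cloudy: TP=431, FP=28+33+32+54=147, FN=64+73+94+80=311 → 862/1320 = 0.65303
  rain: TP=407, FP=33+73+29+59=194, FN=35+33+32+36=136 → 814/1144 = 0.71154
  snow: TP=370, FP=33+94+32+58=217, FN=26+32+29+27=114 → 740/1071 = 0.69094
  fog: TP=174, FP=30+80+36+27=173, FN=54+54+59+58=225 → 348/746 = 0.46649
Highest is class 'clear' with F1 score = 0.7452.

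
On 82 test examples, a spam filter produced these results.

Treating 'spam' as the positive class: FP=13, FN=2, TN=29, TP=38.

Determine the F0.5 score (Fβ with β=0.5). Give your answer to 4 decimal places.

0.7787

Fβ = (1+β²)·TP / ((1+β²)·TP + β²·FN + FP), with β²=1/4
= 1.25·38 / (1.25·38 + 0.25·2 + 13) = 0.7787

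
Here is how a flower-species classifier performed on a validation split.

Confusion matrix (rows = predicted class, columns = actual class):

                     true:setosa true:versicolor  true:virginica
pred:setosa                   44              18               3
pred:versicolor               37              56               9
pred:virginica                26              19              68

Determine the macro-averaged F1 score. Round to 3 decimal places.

Per-class F1 score (2·TP/(2·TP+FP+FN)):
  setosa: TP=44, FP=18+3=21, FN=37+26=63 → 88/172 = 0.5116
  versicolor: TP=56, FP=37+9=46, FN=18+19=37 → 112/195 = 0.5744
  virginica: TP=68, FP=26+19=45, FN=3+9=12 → 136/193 = 0.7047
Macro-F1 score = mean = (0.5116 + 0.5744 + 0.7047) / 3 = 0.597

0.597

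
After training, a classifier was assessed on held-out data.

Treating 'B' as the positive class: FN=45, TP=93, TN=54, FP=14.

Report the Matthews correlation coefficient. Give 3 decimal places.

MCC = (TP·TN − FP·FN) / √((TP+FP)(TP+FN)(TN+FP)(TN+FN))
Numerator = 93·54 − 14·45 = 4392
Denominator = √(107·138·68·99) = √99404712 = 9970.1912
MCC = 4392 / 9970.1912 = 0.441

0.441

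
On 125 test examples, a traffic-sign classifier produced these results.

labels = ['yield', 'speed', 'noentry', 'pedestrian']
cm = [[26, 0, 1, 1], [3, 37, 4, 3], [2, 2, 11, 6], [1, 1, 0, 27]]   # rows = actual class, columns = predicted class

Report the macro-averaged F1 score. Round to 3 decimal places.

0.783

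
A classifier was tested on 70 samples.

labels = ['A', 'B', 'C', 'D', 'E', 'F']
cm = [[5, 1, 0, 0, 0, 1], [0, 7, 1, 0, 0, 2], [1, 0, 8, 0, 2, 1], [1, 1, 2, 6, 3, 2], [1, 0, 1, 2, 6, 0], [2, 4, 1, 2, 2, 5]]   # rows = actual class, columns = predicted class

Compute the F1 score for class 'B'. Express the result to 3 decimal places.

Treat 'B' as positive and all other classes as negative.
F1 score = 2·TP/(2·TP+FP+FN).
B: TP=7, FP=1+0+1+0+4=6, FN=0+1+0+0+2=3 → 14/23 = 0.6087

0.609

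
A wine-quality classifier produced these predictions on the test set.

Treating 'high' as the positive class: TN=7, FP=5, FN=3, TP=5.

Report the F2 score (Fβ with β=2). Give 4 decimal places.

0.5952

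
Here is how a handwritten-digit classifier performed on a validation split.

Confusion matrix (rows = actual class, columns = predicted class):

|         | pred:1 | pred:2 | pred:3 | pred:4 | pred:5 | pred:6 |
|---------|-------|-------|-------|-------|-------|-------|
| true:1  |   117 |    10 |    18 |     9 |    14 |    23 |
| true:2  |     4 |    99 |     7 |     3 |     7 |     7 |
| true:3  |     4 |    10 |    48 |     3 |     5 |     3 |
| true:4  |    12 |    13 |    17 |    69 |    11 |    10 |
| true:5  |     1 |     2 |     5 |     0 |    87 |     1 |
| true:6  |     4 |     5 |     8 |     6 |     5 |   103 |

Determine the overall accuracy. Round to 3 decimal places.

0.697

Accuracy = trace / total = (117+99+48+69+87+103=523) / 750 = 523/750 = 0.697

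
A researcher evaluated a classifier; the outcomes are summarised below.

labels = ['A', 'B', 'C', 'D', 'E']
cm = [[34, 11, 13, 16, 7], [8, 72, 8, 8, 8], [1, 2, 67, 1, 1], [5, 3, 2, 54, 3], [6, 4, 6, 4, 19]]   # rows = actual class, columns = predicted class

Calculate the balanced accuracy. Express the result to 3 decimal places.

Balanced accuracy = mean of per-class recall.
  A: recall = 34/81 = 0.4198
  B: recall = 72/104 = 0.6923
  C: recall = 67/72 = 0.9306
  D: recall = 54/67 = 0.8060
  E: recall = 19/39 = 0.4872
Mean = (0.4198 + 0.6923 + 0.9306 + 0.8060 + 0.4872) / 5 = 0.667

0.667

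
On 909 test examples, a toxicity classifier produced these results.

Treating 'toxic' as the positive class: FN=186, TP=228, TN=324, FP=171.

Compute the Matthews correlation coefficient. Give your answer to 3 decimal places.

0.206

MCC = (TP·TN − FP·FN) / √((TP+FP)(TP+FN)(TN+FP)(TN+FN))
Numerator = 228·324 − 171·186 = 42066
Denominator = √(399·414·495·510) = √41701205700 = 204208.7307
MCC = 42066 / 204208.7307 = 0.206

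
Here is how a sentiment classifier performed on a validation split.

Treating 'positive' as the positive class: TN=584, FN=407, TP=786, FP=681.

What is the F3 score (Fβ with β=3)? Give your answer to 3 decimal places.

0.644

Fβ = (1+β²)·TP / ((1+β²)·TP + β²·FN + FP), with β²=9
= 10·786 / (10·786 + 9·407 + 681) = 0.644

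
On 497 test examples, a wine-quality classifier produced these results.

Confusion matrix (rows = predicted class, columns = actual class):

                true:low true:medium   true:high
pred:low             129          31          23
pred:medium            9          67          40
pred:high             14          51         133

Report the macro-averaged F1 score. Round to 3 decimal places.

Per-class F1 score (2·TP/(2·TP+FP+FN)):
  low: TP=129, FP=31+23=54, FN=9+14=23 → 258/335 = 0.7701
  medium: TP=67, FP=9+40=49, FN=31+51=82 → 134/265 = 0.5057
  high: TP=133, FP=14+51=65, FN=23+40=63 → 266/394 = 0.6751
Macro-F1 score = mean = (0.7701 + 0.5057 + 0.6751) / 3 = 0.650

0.650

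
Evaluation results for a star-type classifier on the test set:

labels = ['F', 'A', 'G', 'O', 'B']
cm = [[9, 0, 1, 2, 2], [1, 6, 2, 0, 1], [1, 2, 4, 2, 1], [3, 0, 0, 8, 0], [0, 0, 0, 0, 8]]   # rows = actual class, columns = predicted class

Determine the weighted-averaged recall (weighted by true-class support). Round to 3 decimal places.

0.660

Per-class recall (TP/(TP+FN)):
  F: TP=9, FN=0+1+2+2=5 → 9/14 = 0.6429
  A: TP=6, FN=1+2+0+1=4 → 6/10 = 0.6000
  G: TP=4, FN=1+2+2+1=6 → 4/10 = 0.4000
  O: TP=8, FN=3+0+0+0=3 → 8/11 = 0.7273
  B: TP=8, FN=0+0+0+0=0 → 8/8 = 1.0000
Weighted-recall = Σ (supportᵢ/N)·recallᵢ with N=53: (14/53)·0.6429 + (10/53)·0.6000 + (10/53)·0.4000 + (11/53)·0.7273 + (8/53)·1.0000 = 0.660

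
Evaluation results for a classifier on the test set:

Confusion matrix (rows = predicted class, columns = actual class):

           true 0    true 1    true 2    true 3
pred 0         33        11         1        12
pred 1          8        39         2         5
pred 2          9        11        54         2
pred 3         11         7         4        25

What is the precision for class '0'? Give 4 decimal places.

0.5789

precision = TP/(TP+FP).
0: TP=33, FP=11+1+12=24 → 33/57 = 0.57895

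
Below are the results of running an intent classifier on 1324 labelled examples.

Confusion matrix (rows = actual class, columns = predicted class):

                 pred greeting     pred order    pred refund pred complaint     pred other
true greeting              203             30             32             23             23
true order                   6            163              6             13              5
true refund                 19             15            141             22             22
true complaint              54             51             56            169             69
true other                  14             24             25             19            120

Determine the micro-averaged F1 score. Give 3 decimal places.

Micro-averaging pools counts across classes: ΣTP=796, ΣFP=528, ΣFN=528.
Micro-F1 score = 2·TP/(2·TP+FP+FN) on pooled counts = 0.601 (equals overall accuracy in single-label multiclass).

0.601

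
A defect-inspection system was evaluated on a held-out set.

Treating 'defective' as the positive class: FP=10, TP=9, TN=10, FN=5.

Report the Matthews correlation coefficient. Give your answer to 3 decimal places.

0.142

MCC = (TP·TN − FP·FN) / √((TP+FP)(TP+FN)(TN+FP)(TN+FN))
Numerator = 9·10 − 10·5 = 40
Denominator = √(19·14·20·15) = √79800 = 282.4889
MCC = 40 / 282.4889 = 0.142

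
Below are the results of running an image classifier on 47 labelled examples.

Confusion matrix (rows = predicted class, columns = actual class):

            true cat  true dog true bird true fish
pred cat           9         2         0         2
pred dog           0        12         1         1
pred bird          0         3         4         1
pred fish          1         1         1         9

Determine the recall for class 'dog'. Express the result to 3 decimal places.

One-vs-rest for 'dog': TP = diagonal; FP = other classes predicted 'dog'; FN = 'dog' predicted as other.
recall = TP/(TP+FN).
dog: TP=12, FN=2+3+1=6 → 12/18 = 0.6667

0.667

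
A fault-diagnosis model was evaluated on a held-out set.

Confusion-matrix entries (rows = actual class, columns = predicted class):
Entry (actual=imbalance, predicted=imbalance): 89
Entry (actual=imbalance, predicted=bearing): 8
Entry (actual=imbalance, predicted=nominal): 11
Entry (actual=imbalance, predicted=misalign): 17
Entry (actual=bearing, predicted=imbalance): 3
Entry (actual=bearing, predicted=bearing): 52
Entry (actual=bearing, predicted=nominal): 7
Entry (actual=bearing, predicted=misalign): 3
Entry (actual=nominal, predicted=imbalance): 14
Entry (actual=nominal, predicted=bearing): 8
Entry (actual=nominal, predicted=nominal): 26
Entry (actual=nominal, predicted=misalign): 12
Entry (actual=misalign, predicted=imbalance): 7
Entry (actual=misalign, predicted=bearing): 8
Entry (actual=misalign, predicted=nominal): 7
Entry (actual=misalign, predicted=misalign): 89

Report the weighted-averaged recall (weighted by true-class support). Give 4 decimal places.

Per-class recall (TP/(TP+FN)):
  imbalance: TP=89, FN=8+11+17=36 → 89/125 = 0.71200
  bearing: TP=52, FN=3+7+3=13 → 52/65 = 0.80000
  nominal: TP=26, FN=14+8+12=34 → 26/60 = 0.43333
  misalign: TP=89, FN=7+8+7=22 → 89/111 = 0.80180
Weighted-recall = Σ (supportᵢ/N)·recallᵢ with N=361: (125/361)·0.71200 + (65/361)·0.80000 + (60/361)·0.43333 + (111/361)·0.80180 = 0.7091

0.7091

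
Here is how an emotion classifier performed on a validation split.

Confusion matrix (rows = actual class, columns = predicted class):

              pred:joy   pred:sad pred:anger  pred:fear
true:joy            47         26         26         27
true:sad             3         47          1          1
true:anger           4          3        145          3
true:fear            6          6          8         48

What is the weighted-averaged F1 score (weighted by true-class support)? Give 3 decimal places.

0.695

Per-class F1 score (2·TP/(2·TP+FP+FN)):
  joy: TP=47, FP=3+4+6=13, FN=26+26+27=79 → 94/186 = 0.5054
  sad: TP=47, FP=26+3+6=35, FN=3+1+1=5 → 94/134 = 0.7015
  anger: TP=145, FP=26+1+8=35, FN=4+3+3=10 → 290/335 = 0.8657
  fear: TP=48, FP=27+1+3=31, FN=6+6+8=20 → 96/147 = 0.6531
Weighted-F1 score = Σ (supportᵢ/N)·F1 scoreᵢ with N=401: (126/401)·0.5054 + (52/401)·0.7015 + (155/401)·0.8657 + (68/401)·0.6531 = 0.695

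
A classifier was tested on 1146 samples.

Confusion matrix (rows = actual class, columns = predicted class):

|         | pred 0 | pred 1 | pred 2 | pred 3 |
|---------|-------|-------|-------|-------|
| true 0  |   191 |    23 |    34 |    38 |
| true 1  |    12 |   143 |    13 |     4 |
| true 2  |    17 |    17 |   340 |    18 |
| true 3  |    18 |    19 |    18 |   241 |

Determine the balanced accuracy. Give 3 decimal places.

Balanced accuracy = mean of per-class recall.
  0: recall = 191/286 = 0.6678
  1: recall = 143/172 = 0.8314
  2: recall = 340/392 = 0.8673
  3: recall = 241/296 = 0.8142
Mean = (0.6678 + 0.8314 + 0.8673 + 0.8142) / 4 = 0.795

0.795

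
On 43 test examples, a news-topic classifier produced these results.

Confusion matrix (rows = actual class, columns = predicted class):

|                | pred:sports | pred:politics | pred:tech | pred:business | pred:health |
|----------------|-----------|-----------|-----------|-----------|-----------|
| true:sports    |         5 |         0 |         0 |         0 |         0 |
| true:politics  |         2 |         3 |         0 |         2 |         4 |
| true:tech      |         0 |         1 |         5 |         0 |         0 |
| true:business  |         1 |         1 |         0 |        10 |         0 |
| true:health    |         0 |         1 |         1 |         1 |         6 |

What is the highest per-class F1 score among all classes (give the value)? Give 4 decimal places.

Per-class F1 score (2·TP/(2·TP+FP+FN)):
  sports: TP=5, FP=2+0+1+0=3, FN=0+0+0+0=0 → 10/13 = 0.76923
  politics: TP=3, FP=0+1+1+1=3, FN=2+0+2+4=8 → 6/17 = 0.35294
  tech: TP=5, FP=0+0+0+1=1, FN=0+1+0+0=1 → 10/12 = 0.83333
  business: TP=10, FP=0+2+0+1=3, FN=1+1+0+0=2 → 20/25 = 0.80000
  health: TP=6, FP=0+4+0+0=4, FN=0+1+1+1=3 → 12/19 = 0.63158
Highest is class 'tech' with F1 score = 0.8333.

0.8333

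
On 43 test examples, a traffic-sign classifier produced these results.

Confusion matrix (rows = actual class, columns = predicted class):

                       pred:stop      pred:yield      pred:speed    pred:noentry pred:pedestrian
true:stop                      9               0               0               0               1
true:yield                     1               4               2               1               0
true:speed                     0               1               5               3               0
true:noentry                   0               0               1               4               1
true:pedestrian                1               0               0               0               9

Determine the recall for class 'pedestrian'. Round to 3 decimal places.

0.900

Treat 'pedestrian' as positive and all other classes as negative.
recall = TP/(TP+FN).
pedestrian: TP=9, FN=1+0+0+0=1 → 9/10 = 0.9000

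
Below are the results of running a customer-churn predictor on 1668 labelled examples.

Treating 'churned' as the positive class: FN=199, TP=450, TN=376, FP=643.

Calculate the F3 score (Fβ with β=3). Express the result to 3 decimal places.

0.649

Fβ = (1+β²)·TP / ((1+β²)·TP + β²·FN + FP), with β²=9
= 10·450 / (10·450 + 9·199 + 643) = 0.649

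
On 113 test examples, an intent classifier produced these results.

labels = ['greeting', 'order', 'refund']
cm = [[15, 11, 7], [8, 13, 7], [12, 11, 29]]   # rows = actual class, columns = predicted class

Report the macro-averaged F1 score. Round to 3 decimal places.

Per-class F1 score (2·TP/(2·TP+FP+FN)):
  greeting: TP=15, FP=8+12=20, FN=11+7=18 → 30/68 = 0.4412
  order: TP=13, FP=11+11=22, FN=8+7=15 → 26/63 = 0.4127
  refund: TP=29, FP=7+7=14, FN=12+11=23 → 58/95 = 0.6105
Macro-F1 score = mean = (0.4412 + 0.4127 + 0.6105) / 3 = 0.488

0.488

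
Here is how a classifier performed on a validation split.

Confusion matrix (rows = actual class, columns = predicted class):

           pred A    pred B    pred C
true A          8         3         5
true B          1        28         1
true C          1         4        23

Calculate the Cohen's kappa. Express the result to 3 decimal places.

0.679

Observed agreement pₒ = trace/N = 59/74 = 0.7973
Expected agreement pₑ = Σ (rowᵢ·colᵢ)/N² = (16·10 + 30·35 + 28·29)/74² = 0.3692
κ = (pₒ − pₑ)/(1 − pₑ) = (0.7973 − 0.3692)/(1 − 0.3692) = 0.679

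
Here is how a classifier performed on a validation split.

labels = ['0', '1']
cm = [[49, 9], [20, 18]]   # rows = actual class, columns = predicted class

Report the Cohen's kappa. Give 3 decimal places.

0.335

Observed agreement pₒ = trace/N = 67/96 = 0.6979
Expected agreement pₑ = Σ (rowᵢ·colᵢ)/N² = (58·69 + 38·27)/96² = 0.5456
κ = (pₒ − pₑ)/(1 − pₑ) = (0.6979 − 0.5456)/(1 − 0.5456) = 0.335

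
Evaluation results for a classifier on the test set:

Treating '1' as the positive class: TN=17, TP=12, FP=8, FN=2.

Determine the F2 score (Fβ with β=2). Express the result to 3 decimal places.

Fβ = (1+β²)·TP / ((1+β²)·TP + β²·FN + FP), with β²=4
= 5·12 / (5·12 + 4·2 + 8) = 0.789

0.789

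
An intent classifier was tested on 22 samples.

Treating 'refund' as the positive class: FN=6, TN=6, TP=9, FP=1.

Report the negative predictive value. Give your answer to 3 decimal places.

NPV = TN/(TN+FN) = 6/(6+6) = 0.500

0.500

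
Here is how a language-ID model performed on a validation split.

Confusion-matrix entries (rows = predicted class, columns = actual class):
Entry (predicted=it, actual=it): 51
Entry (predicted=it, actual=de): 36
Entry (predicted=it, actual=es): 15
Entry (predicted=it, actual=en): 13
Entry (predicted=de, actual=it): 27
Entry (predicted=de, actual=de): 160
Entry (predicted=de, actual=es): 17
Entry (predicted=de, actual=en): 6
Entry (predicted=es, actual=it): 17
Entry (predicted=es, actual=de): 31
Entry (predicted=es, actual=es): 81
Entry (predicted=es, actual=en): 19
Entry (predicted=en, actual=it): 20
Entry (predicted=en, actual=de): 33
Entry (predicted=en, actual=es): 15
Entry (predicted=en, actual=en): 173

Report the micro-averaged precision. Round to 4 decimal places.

Micro-averaging pools counts across classes: ΣTP=465, ΣFP=249, ΣFN=249.
Micro-precision = TP/(TP+FP) on pooled counts = 0.6513 (equals overall accuracy in single-label multiclass).

0.6513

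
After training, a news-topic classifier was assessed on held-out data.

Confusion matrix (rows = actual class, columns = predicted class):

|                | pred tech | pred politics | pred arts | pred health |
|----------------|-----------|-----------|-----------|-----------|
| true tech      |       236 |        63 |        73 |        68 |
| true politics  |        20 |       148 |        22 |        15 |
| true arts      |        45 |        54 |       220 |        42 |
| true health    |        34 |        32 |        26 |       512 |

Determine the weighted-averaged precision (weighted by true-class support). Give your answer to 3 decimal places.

Per-class precision (TP/(TP+FP)):
  tech: TP=236, FP=20+45+34=99 → 236/335 = 0.7045
  politics: TP=148, FP=63+54+32=149 → 148/297 = 0.4983
  arts: TP=220, FP=73+22+26=121 → 220/341 = 0.6452
  health: TP=512, FP=68+15+42=125 → 512/637 = 0.8038
Weighted-precision = Σ (supportᵢ/N)·precisionᵢ with N=1610: (440/1610)·0.7045 + (205/1610)·0.4983 + (361/1610)·0.6452 + (604/1610)·0.8038 = 0.702

0.702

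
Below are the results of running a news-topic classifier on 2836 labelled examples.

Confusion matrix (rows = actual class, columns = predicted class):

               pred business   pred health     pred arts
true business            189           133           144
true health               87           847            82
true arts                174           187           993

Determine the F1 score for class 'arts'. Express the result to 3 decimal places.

0.772

Treat 'arts' as positive and all other classes as negative.
F1 score = 2·TP/(2·TP+FP+FN).
arts: TP=993, FP=144+82=226, FN=174+187=361 → 1986/2573 = 0.7719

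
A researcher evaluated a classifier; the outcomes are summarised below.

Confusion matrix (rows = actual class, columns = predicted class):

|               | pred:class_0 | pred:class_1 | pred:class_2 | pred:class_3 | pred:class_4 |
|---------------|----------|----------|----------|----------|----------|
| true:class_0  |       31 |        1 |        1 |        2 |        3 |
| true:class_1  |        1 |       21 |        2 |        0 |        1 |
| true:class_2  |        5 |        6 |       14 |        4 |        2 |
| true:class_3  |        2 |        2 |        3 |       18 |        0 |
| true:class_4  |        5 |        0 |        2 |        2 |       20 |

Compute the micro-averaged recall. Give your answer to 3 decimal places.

0.703

Micro-averaging pools counts across classes: ΣTP=104, ΣFP=44, ΣFN=44.
Micro-recall = TP/(TP+FN) on pooled counts = 0.703 (equals overall accuracy in single-label multiclass).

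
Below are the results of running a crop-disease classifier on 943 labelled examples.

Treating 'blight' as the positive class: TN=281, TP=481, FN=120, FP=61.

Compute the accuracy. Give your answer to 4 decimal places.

0.8081

Accuracy = (TP+TN)/N = (481+281)/943 = 0.8081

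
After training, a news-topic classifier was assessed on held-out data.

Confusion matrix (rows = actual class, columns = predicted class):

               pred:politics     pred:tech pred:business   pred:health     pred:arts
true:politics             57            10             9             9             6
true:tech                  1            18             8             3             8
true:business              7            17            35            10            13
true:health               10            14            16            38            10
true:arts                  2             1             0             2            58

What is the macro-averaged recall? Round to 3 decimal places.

0.576

Per-class recall (TP/(TP+FN)):
  politics: TP=57, FN=10+9+9+6=34 → 57/91 = 0.6264
  tech: TP=18, FN=1+8+3+8=20 → 18/38 = 0.4737
  business: TP=35, FN=7+17+10+13=47 → 35/82 = 0.4268
  health: TP=38, FN=10+14+16+10=50 → 38/88 = 0.4318
  arts: TP=58, FN=2+1+0+2=5 → 58/63 = 0.9206
Macro-recall = mean = (0.6264 + 0.4737 + 0.4268 + 0.4318 + 0.9206) / 5 = 0.576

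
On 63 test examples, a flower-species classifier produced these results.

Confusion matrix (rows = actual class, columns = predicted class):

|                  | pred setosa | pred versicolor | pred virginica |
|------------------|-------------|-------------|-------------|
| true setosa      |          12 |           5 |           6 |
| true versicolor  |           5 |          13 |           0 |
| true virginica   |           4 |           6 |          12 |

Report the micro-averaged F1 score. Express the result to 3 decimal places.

0.587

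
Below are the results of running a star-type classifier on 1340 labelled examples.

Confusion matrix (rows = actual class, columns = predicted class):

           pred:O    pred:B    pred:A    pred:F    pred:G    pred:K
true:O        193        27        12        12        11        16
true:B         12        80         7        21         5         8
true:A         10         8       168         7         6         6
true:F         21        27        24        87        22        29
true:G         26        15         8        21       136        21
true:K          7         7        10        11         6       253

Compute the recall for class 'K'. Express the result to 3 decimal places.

0.861

Treat 'K' as positive and all other classes as negative.
recall = TP/(TP+FN).
K: TP=253, FN=7+7+10+11+6=41 → 253/294 = 0.8605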